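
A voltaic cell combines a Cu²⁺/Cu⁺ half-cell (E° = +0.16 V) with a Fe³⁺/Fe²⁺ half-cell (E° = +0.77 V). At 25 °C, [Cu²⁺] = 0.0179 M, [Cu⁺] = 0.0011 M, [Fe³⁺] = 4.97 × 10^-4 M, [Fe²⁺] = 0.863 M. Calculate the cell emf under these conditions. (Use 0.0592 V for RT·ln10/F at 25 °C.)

The Fe³⁺/Fe²⁺ couple has the higher reduction potential and acts as the cathode, so E°_cell = +0.77 − (+0.16) = 0.61 V.
Balancing electrons gives n = 1; the reaction quotient is Q = [Cu²⁺]·[Fe²⁺]/([Cu⁺]·[Fe³⁺]) = 2.83 × 10^4.
At 25 °C, E = E° − (0.0592/n) log Q = 0.61 − (0.0592/1)(4.451) = 0.610 − 0.263 = 0.347 V.

0.347 V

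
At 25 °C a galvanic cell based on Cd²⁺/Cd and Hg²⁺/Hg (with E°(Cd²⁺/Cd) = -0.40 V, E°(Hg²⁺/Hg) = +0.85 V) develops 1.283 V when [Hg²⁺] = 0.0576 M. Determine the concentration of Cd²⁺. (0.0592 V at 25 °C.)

0.0044 M

From the Nernst equation, log Q = n(E° − E)/0.0592 = 2(1.25 − 1.283)/0.0592 = -1.115, so Q = 0.0768.
With Q = [Cd²⁺]/[Hg²⁺] and the known concentrations, [Cd²⁺] in the numerator gives [Cd²⁺] = 0.0044 M.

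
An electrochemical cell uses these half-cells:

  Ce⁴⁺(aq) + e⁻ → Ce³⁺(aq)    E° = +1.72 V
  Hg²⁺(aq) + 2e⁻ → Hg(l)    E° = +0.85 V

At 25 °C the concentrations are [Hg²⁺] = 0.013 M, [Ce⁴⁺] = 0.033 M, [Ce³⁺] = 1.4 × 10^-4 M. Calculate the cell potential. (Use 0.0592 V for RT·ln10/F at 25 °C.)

The Ce⁴⁺/Ce³⁺ couple has the higher reduction potential and acts as the cathode, so E°_cell = +1.72 − (+0.85) = 0.87 V.
Balancing electrons gives n = 2; the reaction quotient is Q = [Hg²⁺]·[Ce³⁺]^2/[Ce⁴⁺]^2 = 2.34 × 10^-7.
At 25 °C, E = E° − (0.0592/n) log Q = 0.87 − (0.0592/2)(-6.631) = 0.870 + 0.196 = 1.066 V.

1.07 V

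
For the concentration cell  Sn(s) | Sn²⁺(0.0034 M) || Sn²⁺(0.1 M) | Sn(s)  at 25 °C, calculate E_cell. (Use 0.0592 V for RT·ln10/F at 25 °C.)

Both half-cells are Sn²⁺/Sn, so E°_cell = 0. The concentrated side is the cathode; the cell reaction moves Sn²⁺ from high to low concentration with n = 2.
Q = [Sn²⁺]_dilute/[Sn²⁺]_conc = 0.0034/0.1 = 0.0340.
E = 0 − (0.0592/2) log Q = −(0.0592/2)(-1.469) = 0.0435 V.

0.043 V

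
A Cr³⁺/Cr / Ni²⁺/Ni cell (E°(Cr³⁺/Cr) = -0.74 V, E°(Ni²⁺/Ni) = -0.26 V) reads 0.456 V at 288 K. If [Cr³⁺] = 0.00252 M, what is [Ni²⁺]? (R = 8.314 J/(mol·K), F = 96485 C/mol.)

0.0027 M

From the Nernst equation, ln Q = nF(E° − E)/RT = 6×96485×(0.48 − 0.456)/(8.314×288) = 5.803, so Q = 331.
With Q = [Cr³⁺]^2/[Ni²⁺]^3 and the known concentrations, [Ni²⁺]^3 in the denominator gives [Ni²⁺] = 0.0027 M.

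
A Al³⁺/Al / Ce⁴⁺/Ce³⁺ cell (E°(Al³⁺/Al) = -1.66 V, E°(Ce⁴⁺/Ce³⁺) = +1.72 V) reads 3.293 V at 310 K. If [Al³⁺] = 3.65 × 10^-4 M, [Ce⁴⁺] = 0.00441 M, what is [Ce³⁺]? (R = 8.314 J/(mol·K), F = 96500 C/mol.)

1.6 M

From the Nernst equation, ln Q = nF(E° − E)/RT = 3×96500×(3.38 − 3.293)/(8.314×310) = 9.772, so Q = 1.75 × 10^4.
With Q = [Al³⁺]·[Ce³⁺]^3/[Ce⁴⁺]^3 and the known concentrations, [Ce³⁺]^3 in the numerator gives [Ce³⁺] = 1.6 M.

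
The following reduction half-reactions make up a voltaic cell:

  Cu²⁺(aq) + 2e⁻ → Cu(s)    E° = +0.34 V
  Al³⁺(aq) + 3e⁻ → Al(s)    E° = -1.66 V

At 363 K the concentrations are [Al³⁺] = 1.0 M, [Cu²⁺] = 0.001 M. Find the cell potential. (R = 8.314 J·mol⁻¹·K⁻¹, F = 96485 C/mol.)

The Cu²⁺/Cu couple has the higher reduction potential and acts as the cathode, so E°_cell = +0.34 − (-1.66) = 2.00 V.
Balancing electrons gives n = 6; the reaction quotient is Q = [Al³⁺]^2/[Cu²⁺]^3 = 1 × 10^9.
E = E° − (RT/nF) ln Q = 2.00 − (8.314×363)/(6×96485) × (20.723) = 2.000 − 0.108 = 1.892 V.

1.89 V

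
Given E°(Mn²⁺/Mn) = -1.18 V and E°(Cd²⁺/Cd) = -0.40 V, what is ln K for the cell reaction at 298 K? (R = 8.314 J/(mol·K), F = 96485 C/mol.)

ln K = 60.8

E°_cell = -0.40 − (-1.18) = 0.78 V, with n = 2 electrons transferred.
At equilibrium E = 0, so the Nernst equation gives ln K = nFE°/RT = (2)(96485)(0.78)/((8.314)(298)) = 60.75.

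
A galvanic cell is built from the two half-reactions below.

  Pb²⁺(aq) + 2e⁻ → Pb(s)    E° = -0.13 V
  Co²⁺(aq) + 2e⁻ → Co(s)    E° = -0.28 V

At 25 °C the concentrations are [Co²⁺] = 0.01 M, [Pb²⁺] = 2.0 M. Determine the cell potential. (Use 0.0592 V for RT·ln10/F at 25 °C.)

The Pb²⁺/Pb couple has the higher reduction potential and acts as the cathode, so E°_cell = -0.13 − (-0.28) = 0.15 V.
Balancing electrons gives n = 2; the reaction quotient is Q = [Co²⁺]/[Pb²⁺] = 0.00500.
At 25 °C, E = E° − (0.0592/n) log Q = 0.15 − (0.0592/2)(-2.301) = 0.150 + 0.068 = 0.218 V.

0.218 V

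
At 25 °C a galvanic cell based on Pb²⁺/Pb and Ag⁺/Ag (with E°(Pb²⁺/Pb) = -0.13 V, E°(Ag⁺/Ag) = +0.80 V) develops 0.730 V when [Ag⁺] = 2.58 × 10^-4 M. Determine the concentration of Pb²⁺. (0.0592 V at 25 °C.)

0.38 M

From the Nernst equation, log Q = n(E° − E)/0.0592 = 2(0.93 − 0.730)/0.0592 = 6.757, so Q = 5.71 × 10^6.
With Q = [Pb²⁺]/[Ag⁺]^2 and the known concentrations, [Pb²⁺] in the numerator gives [Pb²⁺] = 0.38 M.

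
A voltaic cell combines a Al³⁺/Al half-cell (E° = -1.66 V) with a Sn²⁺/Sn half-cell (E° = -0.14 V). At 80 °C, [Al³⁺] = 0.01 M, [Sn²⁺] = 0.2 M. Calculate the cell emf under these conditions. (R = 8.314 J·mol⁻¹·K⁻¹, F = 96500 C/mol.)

1.54 V

The Sn²⁺/Sn couple has the higher reduction potential and acts as the cathode, so E°_cell = -0.14 − (-1.66) = 1.52 V.
Balancing electrons gives n = 6; the reaction quotient is Q = [Al³⁺]^2/[Sn²⁺]^3 = 0.0125.
E = E° − (RT/nF) ln Q = 1.52 − (8.314×353)/(6×96500) × (-4.382) = 1.520 + 0.022 = 1.542 V.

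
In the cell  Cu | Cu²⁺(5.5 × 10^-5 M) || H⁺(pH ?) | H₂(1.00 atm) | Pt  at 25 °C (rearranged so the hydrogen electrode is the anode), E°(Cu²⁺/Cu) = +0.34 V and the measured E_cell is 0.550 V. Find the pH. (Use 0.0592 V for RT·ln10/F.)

E°_cell = 0.34 V and n = 2.
log Q = n(E° − E)/0.0592 = 2×(0.34 − 0.550)/0.0592 = -7.095.
With Q = [H⁺]^2 / ([Cu²⁺]·P(H₂)), solving for [H⁺] gives log[H⁺] = -5.677, so pH = 5.68.

pH = 5.68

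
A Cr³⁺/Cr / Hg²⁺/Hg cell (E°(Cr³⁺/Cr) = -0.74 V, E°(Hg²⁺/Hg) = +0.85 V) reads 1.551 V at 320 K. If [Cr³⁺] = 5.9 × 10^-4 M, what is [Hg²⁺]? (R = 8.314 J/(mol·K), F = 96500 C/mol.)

4.2 × 10^-4 M

From the Nernst equation, ln Q = nF(E° − E)/RT = 6×96500×(1.59 − 1.551)/(8.314×320) = 8.488, so Q = 4850.
With Q = [Cr³⁺]^2/[Hg²⁺]^3 and the known concentrations, [Hg²⁺]^3 in the denominator gives [Hg²⁺] = 4.2 × 10^-4 M.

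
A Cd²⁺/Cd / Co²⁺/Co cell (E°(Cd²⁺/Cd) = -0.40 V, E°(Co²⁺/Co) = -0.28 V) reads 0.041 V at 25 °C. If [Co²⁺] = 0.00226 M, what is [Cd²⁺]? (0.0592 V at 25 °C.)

1.1 M

From the Nernst equation, log Q = n(E° − E)/0.0592 = 2(0.12 − 0.041)/0.0592 = 2.669, so Q = 467.
With Q = [Cd²⁺]/[Co²⁺] and the known concentrations, [Cd²⁺] in the numerator gives [Cd²⁺] = 1.1 M.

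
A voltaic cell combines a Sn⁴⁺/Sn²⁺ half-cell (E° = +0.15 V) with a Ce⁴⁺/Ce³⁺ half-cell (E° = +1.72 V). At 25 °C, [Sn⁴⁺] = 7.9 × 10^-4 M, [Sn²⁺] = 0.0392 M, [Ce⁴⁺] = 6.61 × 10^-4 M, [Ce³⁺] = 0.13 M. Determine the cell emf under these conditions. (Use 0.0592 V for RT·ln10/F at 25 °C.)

The Ce⁴⁺/Ce³⁺ couple has the higher reduction potential and acts as the cathode, so E°_cell = +1.72 − (+0.15) = 1.57 V.
Balancing electrons gives n = 2; the reaction quotient is Q = [Sn⁴⁺]·[Ce³⁺]^2/([Sn²⁺]·[Ce⁴⁺]^2) = 780.
At 25 °C, E = E° − (0.0592/n) log Q = 1.57 − (0.0592/2)(2.892) = 1.570 − 0.086 = 1.484 V.

1.48 V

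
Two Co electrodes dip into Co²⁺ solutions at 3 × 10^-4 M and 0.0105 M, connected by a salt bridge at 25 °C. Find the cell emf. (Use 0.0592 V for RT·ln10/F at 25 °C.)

Both half-cells are Co²⁺/Co, so E°_cell = 0. The concentrated side is the cathode; the cell reaction moves Co²⁺ from high to low concentration with n = 2.
Q = [Co²⁺]_dilute/[Co²⁺]_conc = 3 × 10^-4/0.0105 = 0.0286.
E = 0 − (0.0592/2) log Q = −(0.0592/2)(-1.544) = 0.0457 V.

0.046 V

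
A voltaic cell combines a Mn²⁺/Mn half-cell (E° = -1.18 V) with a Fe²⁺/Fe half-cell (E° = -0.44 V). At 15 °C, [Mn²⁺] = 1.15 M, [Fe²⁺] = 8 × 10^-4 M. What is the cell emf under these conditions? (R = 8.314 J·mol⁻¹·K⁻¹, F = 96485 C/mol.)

The Fe²⁺/Fe couple has the higher reduction potential and acts as the cathode, so E°_cell = -0.44 − (-1.18) = 0.74 V.
Balancing electrons gives n = 2; the reaction quotient is Q = [Mn²⁺]/[Fe²⁺] = 1440.
E = E° − (RT/nF) ln Q = 0.74 − (8.314×288)/(2×96485) × (7.271) = 0.740 − 0.090 = 0.650 V.

0.650 V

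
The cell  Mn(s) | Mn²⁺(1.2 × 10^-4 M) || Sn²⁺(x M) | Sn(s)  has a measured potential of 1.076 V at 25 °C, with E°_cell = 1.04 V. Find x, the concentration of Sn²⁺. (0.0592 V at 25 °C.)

From the Nernst equation, log Q = n(E° − E)/0.0592 = 2(1.04 − 1.076)/0.0592 = -1.216, so Q = 0.0608.
With Q = [Mn²⁺]/[Sn²⁺] and the known concentrations, [Sn²⁺] in the denominator gives [Sn²⁺] = 0.002 M.

0.002 M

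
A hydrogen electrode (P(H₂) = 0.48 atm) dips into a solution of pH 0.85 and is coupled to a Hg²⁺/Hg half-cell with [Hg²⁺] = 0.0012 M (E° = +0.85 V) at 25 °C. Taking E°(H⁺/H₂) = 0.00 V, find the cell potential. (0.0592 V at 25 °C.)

The Hg²⁺/Hg couple is the cathode, so E°_cell = 0.85 V; n = 2.
[H⁺] = 10^(−0.85) = 0.14 M, and Q = [H⁺]^2 / ([Hg²⁺]·P(H₂)) = 34.6.
E = E° − (0.0592/2) log Q = 0.85 − (0.0592/2)(1.540) = 0.804 V.

0.80 V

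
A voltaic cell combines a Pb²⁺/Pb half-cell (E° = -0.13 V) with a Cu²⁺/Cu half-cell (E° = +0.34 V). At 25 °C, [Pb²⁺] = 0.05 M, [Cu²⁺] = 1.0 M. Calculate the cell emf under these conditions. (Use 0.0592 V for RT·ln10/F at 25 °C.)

0.509 V

The Cu²⁺/Cu couple has the higher reduction potential and acts as the cathode, so E°_cell = +0.34 − (-0.13) = 0.47 V.
Balancing electrons gives n = 2; the reaction quotient is Q = [Pb²⁺]/[Cu²⁺] = 0.0500.
At 25 °C, E = E° − (0.0592/n) log Q = 0.47 − (0.0592/2)(-1.301) = 0.470 + 0.039 = 0.509 V.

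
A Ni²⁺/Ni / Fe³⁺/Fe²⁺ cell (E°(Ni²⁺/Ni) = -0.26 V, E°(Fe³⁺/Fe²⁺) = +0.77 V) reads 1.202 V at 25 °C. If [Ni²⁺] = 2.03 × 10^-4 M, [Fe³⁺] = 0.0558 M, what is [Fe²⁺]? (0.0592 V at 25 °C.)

From the Nernst equation, log Q = n(E° − E)/0.0592 = 2(1.03 − 1.202)/0.0592 = -5.811, so Q = 1.55 × 10^-6.
With Q = [Ni²⁺]·[Fe²⁺]^2/[Fe³⁺]^2 and the known concentrations, [Fe²⁺]^2 in the numerator gives [Fe²⁺] = 0.0049 M.

0.0049 M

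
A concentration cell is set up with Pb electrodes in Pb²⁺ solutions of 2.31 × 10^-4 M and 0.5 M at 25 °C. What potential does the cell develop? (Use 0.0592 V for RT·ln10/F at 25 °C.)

Both half-cells are Pb²⁺/Pb, so E°_cell = 0. The concentrated side is the cathode; the cell reaction moves Pb²⁺ from high to low concentration with n = 2.
Q = [Pb²⁺]_dilute/[Pb²⁺]_conc = 2.31 × 10^-4/0.5 = 4.62 × 10^-4.
E = 0 − (0.0592/2) log Q = −(0.0592/2)(-3.335) = 0.0987 V.

0.099 V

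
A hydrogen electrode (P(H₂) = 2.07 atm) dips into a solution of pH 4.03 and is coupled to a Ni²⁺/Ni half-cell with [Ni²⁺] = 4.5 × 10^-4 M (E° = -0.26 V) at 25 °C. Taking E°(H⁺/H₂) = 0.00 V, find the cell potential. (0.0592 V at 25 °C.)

0.11 V

The hydrogen couple is the cathode, so E°_cell = 0.26 V; n = 2.
[H⁺] = 10^(−4.03) = 9.3 × 10^-5 M, and Q = [Ni²⁺]·P(H₂) / [H⁺]^2 = 1.07 × 10^5.
E = E° − (0.0592/2) log Q = 0.26 − (0.0592/2)(5.029) = 0.111 V.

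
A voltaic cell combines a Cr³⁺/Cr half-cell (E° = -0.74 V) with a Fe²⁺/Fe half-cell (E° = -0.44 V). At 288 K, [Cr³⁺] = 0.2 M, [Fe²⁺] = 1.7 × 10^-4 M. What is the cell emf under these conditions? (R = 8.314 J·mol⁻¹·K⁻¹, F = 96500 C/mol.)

The Fe²⁺/Fe couple has the higher reduction potential and acts as the cathode, so E°_cell = -0.44 − (-0.74) = 0.30 V.
Balancing electrons gives n = 6; the reaction quotient is Q = [Cr³⁺]^2/[Fe²⁺]^3 = 8.14 × 10^9.
E = E° − (RT/nF) ln Q = 0.30 − (8.314×288)/(6×96500) × (22.820) = 0.300 − 0.094 = 0.206 V.

0.206 V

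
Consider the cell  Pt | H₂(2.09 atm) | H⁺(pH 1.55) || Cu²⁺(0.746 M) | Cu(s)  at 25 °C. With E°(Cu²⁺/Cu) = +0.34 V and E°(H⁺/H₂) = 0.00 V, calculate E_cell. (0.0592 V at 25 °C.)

The Cu²⁺/Cu couple is the cathode, so E°_cell = 0.34 V; n = 2.
[H⁺] = 10^(−1.55) = 0.028 M, and Q = [H⁺]^2 / ([Cu²⁺]·P(H₂)) = 5.09 × 10^-4.
E = E° − (0.0592/2) log Q = 0.34 − (0.0592/2)(-3.293) = 0.437 V.

0.44 V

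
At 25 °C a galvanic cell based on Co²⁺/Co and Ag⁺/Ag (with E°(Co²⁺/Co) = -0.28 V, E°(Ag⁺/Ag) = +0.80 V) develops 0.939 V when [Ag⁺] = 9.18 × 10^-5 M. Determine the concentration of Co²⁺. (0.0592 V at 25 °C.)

4.9 × 10^-4 M

From the Nernst equation, log Q = n(E° − E)/0.0592 = 2(1.08 − 0.939)/0.0592 = 4.764, so Q = 5.8 × 10^4.
With Q = [Co²⁺]/[Ag⁺]^2 and the known concentrations, [Co²⁺] in the numerator gives [Co²⁺] = 4.9 × 10^-4 M.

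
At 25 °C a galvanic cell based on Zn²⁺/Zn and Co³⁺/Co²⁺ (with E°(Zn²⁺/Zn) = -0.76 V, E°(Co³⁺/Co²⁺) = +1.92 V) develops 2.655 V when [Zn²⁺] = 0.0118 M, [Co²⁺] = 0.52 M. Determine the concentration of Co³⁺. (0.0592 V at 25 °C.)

From the Nernst equation, log Q = n(E° − E)/0.0592 = 2(2.68 − 2.655)/0.0592 = 0.845, so Q = 6.99.
With Q = [Zn²⁺]·[Co²⁺]^2/[Co³⁺]^2 and the known concentrations, [Co³⁺]^2 in the denominator gives [Co³⁺] = 0.021 M.

0.021 M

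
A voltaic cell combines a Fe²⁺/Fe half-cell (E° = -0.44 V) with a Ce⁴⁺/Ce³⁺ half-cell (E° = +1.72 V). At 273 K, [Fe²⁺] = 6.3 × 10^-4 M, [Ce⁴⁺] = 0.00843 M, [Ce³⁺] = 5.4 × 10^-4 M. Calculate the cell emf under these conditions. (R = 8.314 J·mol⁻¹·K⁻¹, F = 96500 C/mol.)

2.31 V

The Ce⁴⁺/Ce³⁺ couple has the higher reduction potential and acts as the cathode, so E°_cell = +1.72 − (-0.44) = 2.16 V.
Balancing electrons gives n = 2; the reaction quotient is Q = [Fe²⁺]·[Ce³⁺]^2/[Ce⁴⁺]^2 = 2.59 × 10^-6.
E = E° − (RT/nF) ln Q = 2.16 − (8.314×273)/(2×96500) × (-12.866) = 2.160 + 0.151 = 2.311 V.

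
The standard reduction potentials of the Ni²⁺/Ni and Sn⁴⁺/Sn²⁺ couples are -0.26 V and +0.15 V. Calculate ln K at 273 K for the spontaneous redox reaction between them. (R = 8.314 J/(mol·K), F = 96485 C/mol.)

E°_cell = +0.15 − (-0.26) = 0.41 V, with n = 2 electrons transferred.
At equilibrium E = 0, so the Nernst equation gives ln K = nFE°/RT = (2)(96485)(0.41)/((8.314)(273)) = 34.86.

ln K = 34.9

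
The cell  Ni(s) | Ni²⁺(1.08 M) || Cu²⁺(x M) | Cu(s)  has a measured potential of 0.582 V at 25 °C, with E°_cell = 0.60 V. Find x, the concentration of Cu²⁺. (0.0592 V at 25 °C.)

From the Nernst equation, log Q = n(E° − E)/0.0592 = 2(0.60 − 0.582)/0.0592 = 0.608, so Q = 4.06.
With Q = [Ni²⁺]/[Cu²⁺] and the known concentrations, [Cu²⁺] in the denominator gives [Cu²⁺] = 0.27 M.

0.27 M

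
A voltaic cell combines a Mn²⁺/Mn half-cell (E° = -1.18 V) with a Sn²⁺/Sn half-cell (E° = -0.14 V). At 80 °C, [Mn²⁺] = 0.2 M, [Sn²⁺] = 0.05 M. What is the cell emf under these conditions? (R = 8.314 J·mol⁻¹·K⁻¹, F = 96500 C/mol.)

The Sn²⁺/Sn couple has the higher reduction potential and acts as the cathode, so E°_cell = -0.14 − (-1.18) = 1.04 V.
Balancing electrons gives n = 2; the reaction quotient is Q = [Mn²⁺]/[Sn²⁺] = 4.00.
E = E° − (RT/nF) ln Q = 1.04 − (8.314×353)/(2×96500) × (1.386) = 1.040 − 0.021 = 1.019 V.

1.02 V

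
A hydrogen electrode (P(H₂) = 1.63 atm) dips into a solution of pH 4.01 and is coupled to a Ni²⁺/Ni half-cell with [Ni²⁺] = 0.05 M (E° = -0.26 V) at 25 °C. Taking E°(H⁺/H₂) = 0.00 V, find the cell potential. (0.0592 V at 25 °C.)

0.055 V

The hydrogen couple is the cathode, so E°_cell = 0.26 V; n = 2.
[H⁺] = 10^(−4.01) = 9.8 × 10^-5 M, and Q = [Ni²⁺]·P(H₂) / [H⁺]^2 = 8.53 × 10^6.
E = E° − (0.0592/2) log Q = 0.26 − (0.0592/2)(6.931) = 0.055 V.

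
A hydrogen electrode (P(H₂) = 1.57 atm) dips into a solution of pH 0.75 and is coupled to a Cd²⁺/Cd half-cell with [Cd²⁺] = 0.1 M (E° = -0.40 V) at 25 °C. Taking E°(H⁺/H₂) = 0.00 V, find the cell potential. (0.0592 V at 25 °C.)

The hydrogen couple is the cathode, so E°_cell = 0.40 V; n = 2.
[H⁺] = 10^(−0.75) = 0.18 M, and Q = [Cd²⁺]·P(H₂) / [H⁺]^2 = 4.96.
E = E° − (0.0592/2) log Q = 0.40 − (0.0592/2)(0.696) = 0.379 V.

0.38 V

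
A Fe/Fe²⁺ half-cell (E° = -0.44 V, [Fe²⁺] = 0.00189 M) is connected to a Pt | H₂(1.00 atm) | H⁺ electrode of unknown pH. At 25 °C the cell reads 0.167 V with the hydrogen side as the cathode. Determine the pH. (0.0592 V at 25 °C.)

E°_cell = 0.44 V and n = 2.
log Q = n(E° − E)/0.0592 = 2×(0.44 − 0.167)/0.0592 = 9.223.
With Q = [Fe²⁺]·P(H₂) / [H⁺]^2, solving for [H⁺] gives log[H⁺] = -5.973, so pH = 5.97.

pH = 5.97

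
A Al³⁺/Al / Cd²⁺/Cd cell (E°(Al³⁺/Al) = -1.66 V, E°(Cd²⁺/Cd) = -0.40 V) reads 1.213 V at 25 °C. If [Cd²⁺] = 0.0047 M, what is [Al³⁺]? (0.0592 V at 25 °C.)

0.078 M

From the Nernst equation, log Q = n(E° − E)/0.0592 = 6(1.26 − 1.213)/0.0592 = 4.764, so Q = 5.8 × 10^4.
With Q = [Al³⁺]^2/[Cd²⁺]^3 and the known concentrations, [Al³⁺]^2 in the numerator gives [Al³⁺] = 0.078 M.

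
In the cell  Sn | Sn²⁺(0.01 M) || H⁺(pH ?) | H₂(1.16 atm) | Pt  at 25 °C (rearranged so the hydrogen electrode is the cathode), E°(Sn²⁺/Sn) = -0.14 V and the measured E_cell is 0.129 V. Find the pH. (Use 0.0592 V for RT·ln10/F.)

E°_cell = 0.14 V and n = 2.
log Q = n(E° − E)/0.0592 = 2×(0.14 − 0.129)/0.0592 = 0.372.
With Q = [Sn²⁺]·P(H₂) / [H⁺]^2, solving for [H⁺] gives log[H⁺] = -1.154, so pH = 1.15.

pH = 1.15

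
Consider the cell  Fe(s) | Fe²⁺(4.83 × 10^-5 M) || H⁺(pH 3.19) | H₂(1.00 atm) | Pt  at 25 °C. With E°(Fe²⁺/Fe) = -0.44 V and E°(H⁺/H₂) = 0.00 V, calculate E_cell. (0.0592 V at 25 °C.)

The hydrogen couple is the cathode, so E°_cell = 0.44 V; n = 2.
[H⁺] = 10^(−3.19) = 6.5 × 10^-4 M, and Q = [Fe²⁺]·P(H₂) / [H⁺]^2 = 116.
E = E° − (0.0592/2) log Q = 0.44 − (0.0592/2)(2.064) = 0.379 V.

0.38 V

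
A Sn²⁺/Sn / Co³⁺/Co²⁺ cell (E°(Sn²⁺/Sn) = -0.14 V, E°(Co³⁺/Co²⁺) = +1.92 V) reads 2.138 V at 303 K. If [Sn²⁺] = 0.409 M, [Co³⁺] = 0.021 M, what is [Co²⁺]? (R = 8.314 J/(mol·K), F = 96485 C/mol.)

From the Nernst equation, ln Q = nF(E° − E)/RT = 2×96485×(2.06 − 2.138)/(8.314×303) = -5.975, so Q = 0.00254.
With Q = [Sn²⁺]·[Co²⁺]^2/[Co³⁺]^2 and the known concentrations, [Co²⁺]^2 in the numerator gives [Co²⁺] = 0.0017 M.

0.0017 M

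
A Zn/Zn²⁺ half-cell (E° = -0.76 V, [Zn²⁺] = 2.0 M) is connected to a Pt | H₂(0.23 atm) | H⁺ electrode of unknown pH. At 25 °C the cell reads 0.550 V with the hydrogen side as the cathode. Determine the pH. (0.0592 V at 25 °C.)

E°_cell = 0.76 V and n = 2.
log Q = n(E° − E)/0.0592 = 2×(0.76 − 0.550)/0.0592 = 7.095.
With Q = [Zn²⁺]·P(H₂) / [H⁺]^2, solving for [H⁺] gives log[H⁺] = -3.716, so pH = 3.72.

pH = 3.72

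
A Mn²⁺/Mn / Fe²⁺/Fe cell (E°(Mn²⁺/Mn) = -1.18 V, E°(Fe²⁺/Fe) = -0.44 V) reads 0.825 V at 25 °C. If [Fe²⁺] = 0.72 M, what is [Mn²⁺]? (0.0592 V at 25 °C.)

From the Nernst equation, log Q = n(E° − E)/0.0592 = 2(0.74 − 0.825)/0.0592 = -2.872, so Q = 0.00134.
With Q = [Mn²⁺]/[Fe²⁺] and the known concentrations, [Mn²⁺] in the numerator gives [Mn²⁺] = 9.7 × 10^-4 M.

9.7 × 10^-4 M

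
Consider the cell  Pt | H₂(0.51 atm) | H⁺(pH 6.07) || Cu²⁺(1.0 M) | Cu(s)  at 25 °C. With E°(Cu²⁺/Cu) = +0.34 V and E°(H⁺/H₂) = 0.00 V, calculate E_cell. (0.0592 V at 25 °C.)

The Cu²⁺/Cu couple is the cathode, so E°_cell = 0.34 V; n = 2.
[H⁺] = 10^(−6.07) = 8.5 × 10^-7 M, and Q = [H⁺]^2 / ([Cu²⁺]·P(H₂)) = 1.42 × 10^-12.
E = E° − (0.0592/2) log Q = 0.34 − (0.0592/2)(-11.848) = 0.691 V.

0.69 V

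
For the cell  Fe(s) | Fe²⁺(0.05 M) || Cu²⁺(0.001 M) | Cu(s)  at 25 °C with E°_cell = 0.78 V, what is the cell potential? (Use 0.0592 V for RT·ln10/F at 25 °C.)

0.730 V

Balancing electrons gives n = 2; the reaction quotient is Q = [Fe²⁺]/[Cu²⁺] = 50.0.
At 25 °C, E = E° − (0.0592/n) log Q = 0.78 − (0.0592/2)(1.699) = 0.780 − 0.050 = 0.730 V.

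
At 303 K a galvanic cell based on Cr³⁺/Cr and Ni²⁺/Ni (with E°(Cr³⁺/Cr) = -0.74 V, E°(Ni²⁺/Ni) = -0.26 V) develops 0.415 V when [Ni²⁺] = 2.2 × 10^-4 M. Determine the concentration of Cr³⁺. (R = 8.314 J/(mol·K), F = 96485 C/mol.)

0.0057 M

From the Nernst equation, ln Q = nF(E° − E)/RT = 6×96485×(0.48 − 0.415)/(8.314×303) = 14.937, so Q = 3.07 × 10^6.
With Q = [Cr³⁺]^2/[Ni²⁺]^3 and the known concentrations, [Cr³⁺]^2 in the numerator gives [Cr³⁺] = 0.0057 M.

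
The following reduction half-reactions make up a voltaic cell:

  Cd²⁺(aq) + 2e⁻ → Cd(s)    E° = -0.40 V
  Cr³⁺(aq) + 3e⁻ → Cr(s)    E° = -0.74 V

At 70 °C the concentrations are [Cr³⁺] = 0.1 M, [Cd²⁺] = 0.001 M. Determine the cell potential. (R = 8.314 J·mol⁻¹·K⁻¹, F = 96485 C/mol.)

0.261 V

The Cd²⁺/Cd couple has the higher reduction potential and acts as the cathode, so E°_cell = -0.40 − (-0.74) = 0.34 V.
Balancing electrons gives n = 6; the reaction quotient is Q = [Cr³⁺]^2/[Cd²⁺]^3 = 1 × 10^7.
E = E° − (RT/nF) ln Q = 0.34 − (8.314×343)/(6×96485) × (16.118) = 0.340 − 0.079 = 0.261 V.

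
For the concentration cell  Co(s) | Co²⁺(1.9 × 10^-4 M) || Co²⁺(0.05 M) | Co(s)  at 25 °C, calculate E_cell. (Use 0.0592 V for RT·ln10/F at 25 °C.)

Both half-cells are Co²⁺/Co, so E°_cell = 0. The concentrated side is the cathode; the cell reaction moves Co²⁺ from high to low concentration with n = 2.
Q = [Co²⁺]_dilute/[Co²⁺]_conc = 1.9 × 10^-4/0.05 = 0.00380.
E = 0 − (0.0592/2) log Q = −(0.0592/2)(-2.420) = 0.0716 V.

0.072 V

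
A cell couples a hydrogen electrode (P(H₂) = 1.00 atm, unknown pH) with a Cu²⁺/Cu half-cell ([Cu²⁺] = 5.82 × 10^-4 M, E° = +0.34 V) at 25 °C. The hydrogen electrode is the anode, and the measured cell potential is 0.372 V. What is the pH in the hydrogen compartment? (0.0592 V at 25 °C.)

pH = 2.16

E°_cell = 0.34 V and n = 2.
log Q = n(E° − E)/0.0592 = 2×(0.34 − 0.372)/0.0592 = -1.081.
With Q = [H⁺]^2 / ([Cu²⁺]·P(H₂)), solving for [H⁺] gives log[H⁺] = -2.158, so pH = 2.16.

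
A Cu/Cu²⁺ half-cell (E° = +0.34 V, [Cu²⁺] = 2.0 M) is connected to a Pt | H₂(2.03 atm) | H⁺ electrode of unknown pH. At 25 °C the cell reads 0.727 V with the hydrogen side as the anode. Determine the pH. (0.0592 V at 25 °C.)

E°_cell = 0.34 V and n = 2.
log Q = n(E° − E)/0.0592 = 2×(0.34 − 0.727)/0.0592 = -13.074.
With Q = [H⁺]^2 / ([Cu²⁺]·P(H₂)), solving for [H⁺] gives log[H⁺] = -6.233, so pH = 6.23.

pH = 6.23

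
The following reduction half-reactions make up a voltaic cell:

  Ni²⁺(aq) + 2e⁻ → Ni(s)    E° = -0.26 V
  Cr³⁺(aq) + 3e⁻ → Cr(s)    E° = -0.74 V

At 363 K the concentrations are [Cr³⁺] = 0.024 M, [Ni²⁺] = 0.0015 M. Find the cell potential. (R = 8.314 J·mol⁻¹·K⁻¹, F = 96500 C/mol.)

0.417 V

The Ni²⁺/Ni couple has the higher reduction potential and acts as the cathode, so E°_cell = -0.26 − (-0.74) = 0.48 V.
Balancing electrons gives n = 6; the reaction quotient is Q = [Cr³⁺]^2/[Ni²⁺]^3 = 1.71 × 10^5.
E = E° − (RT/nF) ln Q = 0.48 − (8.314×363)/(6×96500) × (12.047) = 0.480 − 0.063 = 0.417 V.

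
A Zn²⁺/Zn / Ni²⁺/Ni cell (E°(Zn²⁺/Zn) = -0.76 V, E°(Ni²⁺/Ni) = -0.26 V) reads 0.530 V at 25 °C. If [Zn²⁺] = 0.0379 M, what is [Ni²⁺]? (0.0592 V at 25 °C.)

From the Nernst equation, log Q = n(E° − E)/0.0592 = 2(0.50 − 0.530)/0.0592 = -1.014, so Q = 0.0969.
With Q = [Zn²⁺]/[Ni²⁺] and the known concentrations, [Ni²⁺] in the denominator gives [Ni²⁺] = 0.39 M.

0.39 M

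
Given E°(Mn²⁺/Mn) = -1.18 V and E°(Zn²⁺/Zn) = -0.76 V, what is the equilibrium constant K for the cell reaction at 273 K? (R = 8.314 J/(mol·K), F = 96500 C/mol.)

E°_cell = -0.76 − (-1.18) = 0.42 V, with n = 2 electrons transferred.
At equilibrium E = 0, so the Nernst equation gives ln K = nFE°/RT = (2)(96500)(0.42)/((8.314)(273)) = 35.71.
K = e^35.71 = 3.2 × 10^15.

3.2 × 10^15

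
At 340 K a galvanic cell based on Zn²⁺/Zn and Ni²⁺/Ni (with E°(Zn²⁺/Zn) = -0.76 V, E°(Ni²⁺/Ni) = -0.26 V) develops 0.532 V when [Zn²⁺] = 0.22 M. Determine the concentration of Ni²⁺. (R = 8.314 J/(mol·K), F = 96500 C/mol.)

2.0 M

From the Nernst equation, ln Q = nF(E° − E)/RT = 2×96500×(0.50 − 0.532)/(8.314×340) = -2.185, so Q = 0.112.
With Q = [Zn²⁺]/[Ni²⁺] and the known concentrations, [Ni²⁺] in the denominator gives [Ni²⁺] = 2.0 M.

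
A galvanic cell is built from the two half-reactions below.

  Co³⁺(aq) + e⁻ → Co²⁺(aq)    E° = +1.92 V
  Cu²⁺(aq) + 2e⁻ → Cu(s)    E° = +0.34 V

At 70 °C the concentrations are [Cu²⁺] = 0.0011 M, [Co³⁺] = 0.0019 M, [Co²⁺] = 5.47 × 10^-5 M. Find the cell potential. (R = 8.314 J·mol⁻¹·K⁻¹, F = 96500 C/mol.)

1.79 V

The Co³⁺/Co²⁺ couple has the higher reduction potential and acts as the cathode, so E°_cell = +1.92 − (+0.34) = 1.58 V.
Balancing electrons gives n = 2; the reaction quotient is Q = [Cu²⁺]·[Co²⁺]^2/[Co³⁺]^2 = 9.12 × 10^-7.
E = E° − (RT/nF) ln Q = 1.58 − (8.314×343)/(2×96500) × (-13.908) = 1.580 + 0.205 = 1.785 V.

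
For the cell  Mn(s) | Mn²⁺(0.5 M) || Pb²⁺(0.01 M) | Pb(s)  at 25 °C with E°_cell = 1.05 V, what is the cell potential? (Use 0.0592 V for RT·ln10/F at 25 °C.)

Balancing electrons gives n = 2; the reaction quotient is Q = [Mn²⁺]/[Pb²⁺] = 50.0.
At 25 °C, E = E° − (0.0592/n) log Q = 1.05 − (0.0592/2)(1.699) = 1.050 − 0.050 = 1.000 V.

1.000 V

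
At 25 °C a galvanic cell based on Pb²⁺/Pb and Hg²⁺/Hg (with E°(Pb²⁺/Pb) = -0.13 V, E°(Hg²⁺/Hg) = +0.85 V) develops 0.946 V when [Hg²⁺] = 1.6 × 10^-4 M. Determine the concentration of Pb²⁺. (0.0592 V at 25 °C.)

0.0023 M

From the Nernst equation, log Q = n(E° − E)/0.0592 = 2(0.98 − 0.946)/0.0592 = 1.149, so Q = 14.1.
With Q = [Pb²⁺]/[Hg²⁺] and the known concentrations, [Pb²⁺] in the numerator gives [Pb²⁺] = 0.0023 M.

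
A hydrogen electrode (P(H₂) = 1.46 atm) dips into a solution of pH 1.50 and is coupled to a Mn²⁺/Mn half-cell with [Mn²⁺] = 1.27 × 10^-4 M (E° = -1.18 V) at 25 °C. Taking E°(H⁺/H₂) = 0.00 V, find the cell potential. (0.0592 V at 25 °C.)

The hydrogen couple is the cathode, so E°_cell = 1.18 V; n = 2.
[H⁺] = 10^(−1.50) = 0.032 M, and Q = [Mn²⁺]·P(H₂) / [H⁺]^2 = 0.185.
E = E° − (0.0592/2) log Q = 1.18 − (0.0592/2)(-0.732) = 1.202 V.

1.20 V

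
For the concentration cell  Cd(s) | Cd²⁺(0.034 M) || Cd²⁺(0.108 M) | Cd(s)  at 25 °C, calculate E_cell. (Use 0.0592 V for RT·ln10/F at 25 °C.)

0.015 V

Both half-cells are Cd²⁺/Cd, so E°_cell = 0. The concentrated side is the cathode; the cell reaction moves Cd²⁺ from high to low concentration with n = 2.
Q = [Cd²⁺]_dilute/[Cd²⁺]_conc = 0.034/0.108 = 0.315.
E = 0 − (0.0592/2) log Q = −(0.0592/2)(-0.502) = 0.0149 V.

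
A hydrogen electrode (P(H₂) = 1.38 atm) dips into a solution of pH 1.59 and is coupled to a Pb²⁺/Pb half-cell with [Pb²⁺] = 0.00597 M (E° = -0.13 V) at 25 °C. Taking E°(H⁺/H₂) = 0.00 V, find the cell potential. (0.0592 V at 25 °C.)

The hydrogen couple is the cathode, so E°_cell = 0.13 V; n = 2.
[H⁺] = 10^(−1.59) = 0.026 M, and Q = [Pb²⁺]·P(H₂) / [H⁺]^2 = 12.5.
E = E° − (0.0592/2) log Q = 0.13 − (0.0592/2)(1.096) = 0.098 V.

0.098 V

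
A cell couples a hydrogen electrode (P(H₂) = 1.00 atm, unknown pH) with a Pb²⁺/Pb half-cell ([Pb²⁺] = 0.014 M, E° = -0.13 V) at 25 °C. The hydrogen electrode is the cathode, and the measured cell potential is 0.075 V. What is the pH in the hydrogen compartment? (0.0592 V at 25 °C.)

E°_cell = 0.13 V and n = 2.
log Q = n(E° − E)/0.0592 = 2×(0.13 − 0.075)/0.0592 = 1.858.
With Q = [Pb²⁺]·P(H₂) / [H⁺]^2, solving for [H⁺] gives log[H⁺] = -1.856, so pH = 1.86.

pH = 1.86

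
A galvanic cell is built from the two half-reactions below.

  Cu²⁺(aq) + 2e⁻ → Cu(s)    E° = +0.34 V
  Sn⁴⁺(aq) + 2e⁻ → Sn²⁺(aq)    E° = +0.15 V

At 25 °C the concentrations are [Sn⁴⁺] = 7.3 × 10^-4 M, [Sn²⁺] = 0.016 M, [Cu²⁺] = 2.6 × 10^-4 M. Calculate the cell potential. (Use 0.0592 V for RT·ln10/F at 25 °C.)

The Cu²⁺/Cu couple has the higher reduction potential and acts as the cathode, so E°_cell = +0.34 − (+0.15) = 0.19 V.
Balancing electrons gives n = 2; the reaction quotient is Q = [Sn⁴⁺]/([Sn²⁺]·[Cu²⁺]) = 175.
At 25 °C, E = E° − (0.0592/n) log Q = 0.19 − (0.0592/2)(2.244) = 0.190 − 0.066 = 0.124 V.

0.124 V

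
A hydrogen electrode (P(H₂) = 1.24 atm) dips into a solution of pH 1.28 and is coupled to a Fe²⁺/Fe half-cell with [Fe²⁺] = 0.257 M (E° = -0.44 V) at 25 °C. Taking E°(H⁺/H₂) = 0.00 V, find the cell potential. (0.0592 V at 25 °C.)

0.38 V

The hydrogen couple is the cathode, so E°_cell = 0.44 V; n = 2.
[H⁺] = 10^(−1.28) = 0.052 M, and Q = [Fe²⁺]·P(H₂) / [H⁺]^2 = 116.
E = E° − (0.0592/2) log Q = 0.44 − (0.0592/2)(2.063) = 0.379 V.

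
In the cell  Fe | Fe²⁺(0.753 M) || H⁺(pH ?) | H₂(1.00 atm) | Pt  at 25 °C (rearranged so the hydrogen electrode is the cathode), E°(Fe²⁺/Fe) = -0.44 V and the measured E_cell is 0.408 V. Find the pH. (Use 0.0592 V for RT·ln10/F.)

E°_cell = 0.44 V and n = 2.
log Q = n(E° − E)/0.0592 = 2×(0.44 − 0.408)/0.0592 = 1.081.
With Q = [Fe²⁺]·P(H₂) / [H⁺]^2, solving for [H⁺] gives log[H⁺] = -0.602, so pH = 0.60.

pH = 0.60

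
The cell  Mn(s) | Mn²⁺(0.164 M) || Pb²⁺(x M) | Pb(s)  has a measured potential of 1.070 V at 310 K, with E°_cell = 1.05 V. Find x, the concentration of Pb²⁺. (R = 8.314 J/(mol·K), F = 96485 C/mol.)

From the Nernst equation, ln Q = nF(E° − E)/RT = 2×96485×(1.05 − 1.070)/(8.314×310) = -1.497, so Q = 0.224.
With Q = [Mn²⁺]/[Pb²⁺] and the known concentrations, [Pb²⁺] in the denominator gives [Pb²⁺] = 0.73 M.

0.73 M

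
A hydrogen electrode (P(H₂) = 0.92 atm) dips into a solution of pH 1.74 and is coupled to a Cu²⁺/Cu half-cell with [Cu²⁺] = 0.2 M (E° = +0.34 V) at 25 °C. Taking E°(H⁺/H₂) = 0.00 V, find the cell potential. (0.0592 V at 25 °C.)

0.42 V

The Cu²⁺/Cu couple is the cathode, so E°_cell = 0.34 V; n = 2.
[H⁺] = 10^(−1.74) = 0.018 M, and Q = [H⁺]^2 / ([Cu²⁺]·P(H₂)) = 0.00180.
E = E° − (0.0592/2) log Q = 0.34 − (0.0592/2)(-2.745) = 0.421 V.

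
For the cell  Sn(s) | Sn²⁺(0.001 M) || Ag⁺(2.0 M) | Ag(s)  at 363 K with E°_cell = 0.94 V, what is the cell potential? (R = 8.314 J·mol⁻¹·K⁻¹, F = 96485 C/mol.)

Balancing electrons gives n = 2; the reaction quotient is Q = [Sn²⁺]/[Ag⁺]^2 = 2.5 × 10^-4.
E = E° − (RT/nF) ln Q = 0.94 − (8.314×363)/(2×96485) × (-8.294) = 0.940 + 0.130 = 1.070 V.

1.07 V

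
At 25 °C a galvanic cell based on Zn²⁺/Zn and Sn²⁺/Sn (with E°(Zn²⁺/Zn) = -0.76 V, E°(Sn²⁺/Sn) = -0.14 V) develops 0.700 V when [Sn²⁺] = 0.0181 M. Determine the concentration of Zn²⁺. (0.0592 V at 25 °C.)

3.6 × 10^-5 M

From the Nernst equation, log Q = n(E° − E)/0.0592 = 2(0.62 − 0.700)/0.0592 = -2.703, so Q = 0.00198.
With Q = [Zn²⁺]/[Sn²⁺] and the known concentrations, [Zn²⁺] in the numerator gives [Zn²⁺] = 3.6 × 10^-5 M.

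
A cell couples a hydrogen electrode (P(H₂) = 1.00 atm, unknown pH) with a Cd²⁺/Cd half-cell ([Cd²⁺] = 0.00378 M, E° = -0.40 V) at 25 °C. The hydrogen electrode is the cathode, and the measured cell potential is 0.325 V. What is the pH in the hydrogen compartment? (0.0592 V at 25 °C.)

E°_cell = 0.40 V and n = 2.
log Q = n(E° − E)/0.0592 = 2×(0.40 − 0.325)/0.0592 = 2.534.
With Q = [Cd²⁺]·P(H₂) / [H⁺]^2, solving for [H⁺] gives log[H⁺] = -2.478, so pH = 2.48.

pH = 2.48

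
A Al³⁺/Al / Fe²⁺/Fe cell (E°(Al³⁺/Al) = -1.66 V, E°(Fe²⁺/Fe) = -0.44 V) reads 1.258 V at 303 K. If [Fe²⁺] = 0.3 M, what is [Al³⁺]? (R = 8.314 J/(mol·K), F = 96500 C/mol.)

From the Nernst equation, ln Q = nF(E° − E)/RT = 6×96500×(1.22 − 1.258)/(8.314×303) = -8.734, so Q = 1.61 × 10^-4.
With Q = [Al³⁺]^2/[Fe²⁺]^3 and the known concentrations, [Al³⁺]^2 in the numerator gives [Al³⁺] = 0.0021 M.

0.0021 M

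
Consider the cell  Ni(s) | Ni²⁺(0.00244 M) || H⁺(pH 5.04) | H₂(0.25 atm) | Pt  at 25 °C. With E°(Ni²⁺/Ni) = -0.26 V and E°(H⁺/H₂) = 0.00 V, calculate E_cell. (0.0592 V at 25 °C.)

0.057 V

The hydrogen couple is the cathode, so E°_cell = 0.26 V; n = 2.
[H⁺] = 10^(−5.04) = 9.1 × 10^-6 M, and Q = [Ni²⁺]·P(H₂) / [H⁺]^2 = 7.33 × 10^6.
E = E° − (0.0592/2) log Q = 0.26 − (0.0592/2)(6.865) = 0.057 V.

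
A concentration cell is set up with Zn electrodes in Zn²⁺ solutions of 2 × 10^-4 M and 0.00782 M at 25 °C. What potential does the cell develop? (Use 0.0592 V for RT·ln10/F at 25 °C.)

0.047 V

Both half-cells are Zn²⁺/Zn, so E°_cell = 0. The concentrated side is the cathode; the cell reaction moves Zn²⁺ from high to low concentration with n = 2.
Q = [Zn²⁺]_dilute/[Zn²⁺]_conc = 2 × 10^-4/0.00782 = 0.0256.
E = 0 − (0.0592/2) log Q = −(0.0592/2)(-1.592) = 0.0471 V.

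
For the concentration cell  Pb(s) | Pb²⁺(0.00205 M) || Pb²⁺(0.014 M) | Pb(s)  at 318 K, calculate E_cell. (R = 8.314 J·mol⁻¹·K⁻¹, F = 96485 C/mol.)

0.026 V

Both half-cells are Pb²⁺/Pb, so E°_cell = 0. The concentrated side is the cathode; the cell reaction moves Pb²⁺ from high to low concentration with n = 2.
Q = [Pb²⁺]_dilute/[Pb²⁺]_conc = 0.00205/0.014 = 0.146.
E = 0 − (RT/nF) ln Q = −((8.314×318)/(2×96485))(-1.921) = 0.0263 V.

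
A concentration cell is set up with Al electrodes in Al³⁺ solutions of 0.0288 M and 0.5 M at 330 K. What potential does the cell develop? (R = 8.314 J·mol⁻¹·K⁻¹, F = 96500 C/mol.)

0.027 V

Both half-cells are Al³⁺/Al, so E°_cell = 0. The concentrated side is the cathode; the cell reaction moves Al³⁺ from high to low concentration with n = 3.
Q = [Al³⁺]_dilute/[Al³⁺]_conc = 0.0288/0.5 = 0.0576.
E = 0 − (RT/nF) ln Q = −((8.314×330)/(3×96500))(-2.854) = 0.0270 V.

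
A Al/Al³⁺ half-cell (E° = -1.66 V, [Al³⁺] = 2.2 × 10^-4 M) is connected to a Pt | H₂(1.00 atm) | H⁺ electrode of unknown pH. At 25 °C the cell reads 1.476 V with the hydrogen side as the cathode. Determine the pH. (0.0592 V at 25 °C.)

E°_cell = 1.66 V and n = 6.
log Q = n(E° − E)/0.0592 = 6×(1.66 − 1.476)/0.0592 = 18.649.
With Q = [Al³⁺]^2·P(H₂)^3 / [H⁺]^6, solving for [H⁺] gives log[H⁺] = -4.327, so pH = 4.33.

pH = 4.33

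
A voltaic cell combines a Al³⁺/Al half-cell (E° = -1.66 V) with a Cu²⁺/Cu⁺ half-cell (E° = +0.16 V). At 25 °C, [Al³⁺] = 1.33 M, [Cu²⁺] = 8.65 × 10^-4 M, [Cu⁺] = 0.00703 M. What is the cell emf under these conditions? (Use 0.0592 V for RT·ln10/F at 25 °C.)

The Cu²⁺/Cu⁺ couple has the higher reduction potential and acts as the cathode, so E°_cell = +0.16 − (-1.66) = 1.82 V.
Balancing electrons gives n = 3; the reaction quotient is Q = [Al³⁺]·[Cu⁺]^3/[Cu²⁺]^3 = 714.
At 25 °C, E = E° − (0.0592/n) log Q = 1.82 − (0.0592/3)(2.854) = 1.820 − 0.056 = 1.764 V.

1.76 V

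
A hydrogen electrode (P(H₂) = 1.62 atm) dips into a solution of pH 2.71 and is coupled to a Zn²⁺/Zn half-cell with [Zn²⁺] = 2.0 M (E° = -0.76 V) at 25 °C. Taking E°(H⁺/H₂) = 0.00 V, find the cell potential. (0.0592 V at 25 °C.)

0.58 V

The hydrogen couple is the cathode, so E°_cell = 0.76 V; n = 2.
[H⁺] = 10^(−2.71) = 0.0019 M, and Q = [Zn²⁺]·P(H₂) / [H⁺]^2 = 8.52 × 10^5.
E = E° − (0.0592/2) log Q = 0.76 − (0.0592/2)(5.931) = 0.584 V.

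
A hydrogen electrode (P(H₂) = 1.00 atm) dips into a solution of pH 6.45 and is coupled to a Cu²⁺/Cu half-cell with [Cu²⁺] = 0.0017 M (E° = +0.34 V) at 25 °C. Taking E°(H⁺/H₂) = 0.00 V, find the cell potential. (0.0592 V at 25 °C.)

0.64 V

The Cu²⁺/Cu couple is the cathode, so E°_cell = 0.34 V; n = 2.
[H⁺] = 10^(−6.45) = 3.5 × 10^-7 M, and Q = [H⁺]^2 / ([Cu²⁺]·P(H₂)) = 7.41 × 10^-11.
E = E° − (0.0592/2) log Q = 0.34 − (0.0592/2)(-10.130) = 0.640 V.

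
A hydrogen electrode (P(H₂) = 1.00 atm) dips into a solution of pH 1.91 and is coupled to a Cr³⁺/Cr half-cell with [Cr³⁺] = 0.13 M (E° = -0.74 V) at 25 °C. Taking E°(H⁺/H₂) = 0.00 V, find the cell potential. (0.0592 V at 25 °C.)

0.64 V

The hydrogen couple is the cathode, so E°_cell = 0.74 V; n = 6.
[H⁺] = 10^(−1.91) = 0.012 M, and Q = [Cr³⁺]^2·P(H₂)^3 / [H⁺]^6 = 4.87 × 10^9.
E = E° − (0.0592/6) log Q = 0.74 − (0.0592/6)(9.688) = 0.644 V.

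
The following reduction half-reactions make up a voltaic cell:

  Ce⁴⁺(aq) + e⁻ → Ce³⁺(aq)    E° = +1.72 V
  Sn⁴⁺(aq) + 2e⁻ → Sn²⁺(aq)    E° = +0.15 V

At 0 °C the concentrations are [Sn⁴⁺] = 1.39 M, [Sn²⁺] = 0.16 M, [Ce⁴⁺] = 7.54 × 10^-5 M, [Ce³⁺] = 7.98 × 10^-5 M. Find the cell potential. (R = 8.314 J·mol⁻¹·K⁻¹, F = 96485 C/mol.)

The Ce⁴⁺/Ce³⁺ couple has the higher reduction potential and acts as the cathode, so E°_cell = +1.72 − (+0.15) = 1.57 V.
Balancing electrons gives n = 2; the reaction quotient is Q = [Sn⁴⁺]·[Ce³⁺]^2/([Sn²⁺]·[Ce⁴⁺]^2) = 9.73.
E = E° − (RT/nF) ln Q = 1.57 − (8.314×273)/(2×96485) × (2.275) = 1.570 − 0.027 = 1.543 V.

1.54 V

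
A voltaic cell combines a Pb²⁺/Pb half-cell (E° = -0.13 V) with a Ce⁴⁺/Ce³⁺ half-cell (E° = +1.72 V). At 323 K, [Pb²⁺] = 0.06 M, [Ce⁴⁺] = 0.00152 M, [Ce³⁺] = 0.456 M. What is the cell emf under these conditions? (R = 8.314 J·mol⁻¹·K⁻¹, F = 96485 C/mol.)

1.73 V

The Ce⁴⁺/Ce³⁺ couple has the higher reduction potential and acts as the cathode, so E°_cell = +1.72 − (-0.13) = 1.85 V.
Balancing electrons gives n = 2; the reaction quotient is Q = [Pb²⁺]·[Ce³⁺]^2/[Ce⁴⁺]^2 = 5400.
E = E° − (RT/nF) ln Q = 1.85 − (8.314×323)/(2×96485) × (8.594) = 1.850 − 0.120 = 1.730 V.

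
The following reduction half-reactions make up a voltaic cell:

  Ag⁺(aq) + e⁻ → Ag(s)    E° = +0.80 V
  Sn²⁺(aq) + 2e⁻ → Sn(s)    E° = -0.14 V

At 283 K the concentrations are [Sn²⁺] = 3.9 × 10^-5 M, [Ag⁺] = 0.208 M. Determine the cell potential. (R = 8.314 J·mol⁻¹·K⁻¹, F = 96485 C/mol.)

The Ag⁺/Ag couple has the higher reduction potential and acts as the cathode, so E°_cell = +0.80 − (-0.14) = 0.94 V.
Balancing electrons gives n = 2; the reaction quotient is Q = [Sn²⁺]/[Ag⁺]^2 = 9.01 × 10^-4.
E = E° − (RT/nF) ln Q = 0.94 − (8.314×283)/(2×96485) × (-7.012) = 0.940 + 0.085 = 1.025 V.

1.03 V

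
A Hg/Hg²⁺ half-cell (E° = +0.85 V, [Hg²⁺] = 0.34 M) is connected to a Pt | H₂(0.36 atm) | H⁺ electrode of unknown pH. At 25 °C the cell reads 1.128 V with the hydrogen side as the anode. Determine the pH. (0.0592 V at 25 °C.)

pH = 5.15

E°_cell = 0.85 V and n = 2.
log Q = n(E° − E)/0.0592 = 2×(0.85 − 1.128)/0.0592 = -9.392.
With Q = [H⁺]^2 / ([Hg²⁺]·P(H₂)), solving for [H⁺] gives log[H⁺] = -5.152, so pH = 5.15.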